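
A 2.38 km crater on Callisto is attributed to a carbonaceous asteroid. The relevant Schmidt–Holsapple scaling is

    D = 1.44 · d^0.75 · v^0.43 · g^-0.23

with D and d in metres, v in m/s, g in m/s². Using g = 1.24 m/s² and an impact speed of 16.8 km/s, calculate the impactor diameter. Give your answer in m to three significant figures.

Rearranging for d: d = [D / (1.44 · 16800^0.43 · 1.24^-0.23)]^(1/0.75).
D = 2380 m.
16800^0.43 = 65.60
1.24^-0.23 = 0.9517
Denominator = 1.44 × 65.60 × 0.9517 = 89.90
D / 89.90 = 2380 / 89.90 = 26.47
d = 26.47^(1/0.75) = 26.47^1.3333 = 78.88 m

d ≈ 78.9 m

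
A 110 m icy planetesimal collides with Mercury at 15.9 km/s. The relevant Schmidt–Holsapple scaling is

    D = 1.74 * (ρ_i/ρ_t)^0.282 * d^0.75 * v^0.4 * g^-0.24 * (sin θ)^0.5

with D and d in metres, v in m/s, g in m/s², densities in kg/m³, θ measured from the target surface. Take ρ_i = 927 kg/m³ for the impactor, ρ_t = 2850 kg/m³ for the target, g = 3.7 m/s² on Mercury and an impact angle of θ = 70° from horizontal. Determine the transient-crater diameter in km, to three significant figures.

D ≈ 1.46 km

In SI units: v = 15900 m/s.
(ρ_i/ρ_t)^0.282 = (927/2850)^0.282 = 0.7285
d^0.75 = 110^0.75 = 33.97
v^0.4 = 15900^0.4 = 47.92
g^-0.24 = 3.7^-0.24 = 0.7305
(sin 70°)^0.5 = 0.9397^0.5 = 0.9694
D = 1.74 × 0.7285 × 33.97 × 47.92 × 0.7305 × 0.9694 = 1461 m
   = 1.461 km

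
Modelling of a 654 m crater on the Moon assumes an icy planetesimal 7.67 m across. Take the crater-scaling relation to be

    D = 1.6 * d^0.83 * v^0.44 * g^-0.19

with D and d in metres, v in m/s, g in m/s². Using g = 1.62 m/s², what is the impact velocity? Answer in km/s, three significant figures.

v ≈ 22.7 km/s

Rearranging for v: v = [D / (1.6 · 7.67^0.83 · 1.62^-0.19)]^(1/0.44).
7.67^0.83 = 5.425
1.62^-0.19 = 0.9124
Denominator = 1.6 × 5.425 × 0.9124 = 7.920
D / 7.920 = 654 / 7.920 = 82.58
v = 82.58^(1/0.44) = 82.58^2.2727 = 22724 m/s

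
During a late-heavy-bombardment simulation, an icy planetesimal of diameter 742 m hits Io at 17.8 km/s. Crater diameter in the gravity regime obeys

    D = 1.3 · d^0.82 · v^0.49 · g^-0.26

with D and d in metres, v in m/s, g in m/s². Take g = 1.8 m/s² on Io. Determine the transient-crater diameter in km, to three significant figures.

D ≈ 30.5 km

In SI units: v = 17800 m/s.
d^0.82 = 742^0.82 = 225.8
v^0.49 = 17800^0.49 = 121.0
g^-0.26 = 1.8^-0.26 = 0.8583
D = 1.3 × 225.8 × 121.0 × 0.8583 = 30485 m
   = 30.49 km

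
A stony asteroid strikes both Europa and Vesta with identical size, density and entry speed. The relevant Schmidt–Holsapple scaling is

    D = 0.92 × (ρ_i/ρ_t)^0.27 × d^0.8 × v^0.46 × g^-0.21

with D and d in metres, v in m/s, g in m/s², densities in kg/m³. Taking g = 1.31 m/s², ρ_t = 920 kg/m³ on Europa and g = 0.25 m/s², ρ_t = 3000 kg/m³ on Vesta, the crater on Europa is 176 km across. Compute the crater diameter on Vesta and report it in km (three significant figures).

The impactor-only factors (d, v, ρ_i) cancel in the ratio, leaving D_Vesta/D_Europa = (g_Vesta/g_Europa)^-0.21 · (ρ_t,Europa/ρ_t,Vesta)^0.27.
(0.25/1.31)^-0.21 = 0.1908^-0.21 = 1.416
(920/3000)^0.27 = 0.3067^0.27 = 0.7268
Ratio = 1.416 × 0.7268 = 1.029
D_Vesta = 1.029 × 176 km = 181 km

D ≈ 181 km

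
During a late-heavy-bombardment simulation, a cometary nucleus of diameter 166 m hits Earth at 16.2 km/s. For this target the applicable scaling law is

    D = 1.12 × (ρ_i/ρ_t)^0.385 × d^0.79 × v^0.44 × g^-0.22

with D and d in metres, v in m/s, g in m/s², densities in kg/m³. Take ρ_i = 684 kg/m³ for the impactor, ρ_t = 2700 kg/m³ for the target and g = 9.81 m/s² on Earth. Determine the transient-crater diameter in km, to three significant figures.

In SI units: v = 16200 m/s.
(ρ_i/ρ_t)^0.385 = (684/2700)^0.385 = 0.5894
d^0.79 = 166^0.79 = 56.74
v^0.44 = 16200^0.44 = 71.15
g^-0.22 = 9.81^-0.22 = 0.6051
D = 1.12 × 0.5894 × 56.74 × 71.15 × 0.6051 = 1613 m
   = 1.613 km

D ≈ 1.61 km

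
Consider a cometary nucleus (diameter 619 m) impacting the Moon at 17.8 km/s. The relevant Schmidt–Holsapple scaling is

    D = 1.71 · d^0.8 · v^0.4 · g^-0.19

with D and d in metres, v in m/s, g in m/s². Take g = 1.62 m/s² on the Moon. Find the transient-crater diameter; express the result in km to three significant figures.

In SI units: v = 17800 m/s.
d^0.8 = 619^0.8 = 171.1
v^0.4 = 17800^0.4 = 50.14
g^-0.19 = 1.62^-0.19 = 0.9124
D = 1.71 × 171.1 × 50.14 × 0.9124 = 13385 m
   = 13.38 km

D ≈ 13.4 km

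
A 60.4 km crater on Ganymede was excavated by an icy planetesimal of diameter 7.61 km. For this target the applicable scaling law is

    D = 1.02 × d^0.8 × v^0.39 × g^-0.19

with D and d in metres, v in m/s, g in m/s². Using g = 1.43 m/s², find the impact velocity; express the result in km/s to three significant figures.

v ≈ 22.4 km/s

Rearranging for v: v = [D / (1.02 · 7610^0.8 · 1.43^-0.19)]^(1/0.39).
D = 60400 m.
7610^0.8 = 1274
1.43^-0.19 = 0.9343
Denominator = 1.02 × 1274 × 0.9343 = 1214
D / 1214 = 60400 / 1214 = 49.75
v = 49.75^(1/0.39) = 49.75^2.5641 = 22426 m/s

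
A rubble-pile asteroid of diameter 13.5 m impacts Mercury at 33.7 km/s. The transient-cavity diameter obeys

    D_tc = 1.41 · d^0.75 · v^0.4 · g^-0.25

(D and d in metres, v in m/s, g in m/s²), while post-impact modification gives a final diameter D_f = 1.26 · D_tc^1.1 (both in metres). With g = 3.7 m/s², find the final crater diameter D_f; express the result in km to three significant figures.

v = 33700 m/s.
d^0.75 = 13.5^0.75 = 7.043
v^0.4 = 33700^0.4 = 64.72
g^-0.25 = 3.7^-0.25 = 0.7210
D_tc = 1.41 × 7.043 × 64.72 × 0.7210 = 463.4 m
D_f = 1.26 × (463.4)^1.1 = 1079 m
     = 1.079 km

D_f ≈ 1.08 km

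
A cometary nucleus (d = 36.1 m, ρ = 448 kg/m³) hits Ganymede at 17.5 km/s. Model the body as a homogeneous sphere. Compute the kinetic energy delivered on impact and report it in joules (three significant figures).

v = 17500 m/s.
Mass m = (π/6) ρ d³ = (π/6) × 448 × (36.1)³ = 1.104 × 10^7 kg
E = ½ m v² = 0.5 × 1.104 × 10^7 × (17500)² = 1.690 × 10^15 J

E ≈ 1.69 × 10^15 J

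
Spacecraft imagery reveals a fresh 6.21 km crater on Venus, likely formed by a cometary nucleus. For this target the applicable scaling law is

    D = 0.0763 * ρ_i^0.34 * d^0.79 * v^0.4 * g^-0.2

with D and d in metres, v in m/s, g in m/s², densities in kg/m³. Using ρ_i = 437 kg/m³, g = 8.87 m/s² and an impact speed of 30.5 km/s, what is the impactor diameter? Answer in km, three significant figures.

d ≈ 1.12 km

Rearranging for d: d = [D / (0.0763 · 437^0.34 · 30500^0.4 · 8.87^-0.2)]^(1/0.79).
D = 6210 m.
437^0.34 = 7.902
30500^0.4 = 62.19
8.87^-0.2 = 0.6463
Denominator = 0.0763 × 7.902 × 62.19 × 0.6463 = 24.23
D / 24.23 = 6210 / 24.23 = 256.3
d = 256.3^(1/0.79) = 256.3^1.2658 = 1119 m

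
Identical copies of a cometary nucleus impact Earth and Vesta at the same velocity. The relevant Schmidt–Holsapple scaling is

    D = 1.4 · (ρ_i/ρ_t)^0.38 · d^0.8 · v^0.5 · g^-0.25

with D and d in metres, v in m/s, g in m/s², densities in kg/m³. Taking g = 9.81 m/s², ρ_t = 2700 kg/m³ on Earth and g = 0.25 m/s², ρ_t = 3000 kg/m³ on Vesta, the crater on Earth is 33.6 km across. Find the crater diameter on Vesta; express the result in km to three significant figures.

The impactor-only factors (d, v, ρ_i) cancel in the ratio, leaving D_Vesta/D_Earth = (g_Vesta/g_Earth)^-0.25 · (ρ_t,Earth/ρ_t,Vesta)^0.38.
(0.25/9.81)^-0.25 = 0.02548^-0.25 = 2.503
(2700/3000)^0.38 = 0.9000^0.38 = 0.9608
Ratio = 2.503 × 0.9608 = 2.405
D_Vesta = 2.405 × 33.6 km = 80.8 km

D ≈ 80.8 km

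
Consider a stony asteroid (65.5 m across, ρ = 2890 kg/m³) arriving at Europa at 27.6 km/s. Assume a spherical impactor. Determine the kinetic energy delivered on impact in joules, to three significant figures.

v = 27600 m/s.
Mass m = (π/6) ρ d³ = (π/6) × 2890 × (65.5)³ = 4.252 × 10^8 kg
E = ½ m v² = 0.5 × 4.252 × 10^8 × (27600)² = 1.620 × 10^17 J

E ≈ 1.62 × 10^17 J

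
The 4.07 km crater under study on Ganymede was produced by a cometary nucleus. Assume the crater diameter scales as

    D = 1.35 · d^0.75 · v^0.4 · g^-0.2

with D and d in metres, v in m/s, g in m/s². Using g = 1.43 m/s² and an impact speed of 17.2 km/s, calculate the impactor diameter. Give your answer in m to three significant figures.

Rearranging for d: d = [D / (1.35 · 17200^0.4 · 1.43^-0.2)]^(1/0.75).
D = 4070 m.
17200^0.4 = 49.46
1.43^-0.2 = 0.9310
Denominator = 1.35 × 49.46 × 0.9310 = 62.16
D / 62.16 = 4070 / 62.16 = 65.48
d = 65.48^(1/0.75) = 65.48^1.3333 = 263.9 m

d ≈ 264 m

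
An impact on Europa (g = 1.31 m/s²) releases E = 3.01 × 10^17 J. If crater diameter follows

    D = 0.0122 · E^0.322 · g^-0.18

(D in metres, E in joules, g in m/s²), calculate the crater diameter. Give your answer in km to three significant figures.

D ≈ 4.94 km

E^0.322 = (3.01 × 10^17)^0.322 = 4.247 × 10^5
g^-0.18 = 1.31^-0.18 = 0.9526
D = 0.0122 × 4.247 × 10^5 × 0.9526 = 4936 m
   = 4.936 km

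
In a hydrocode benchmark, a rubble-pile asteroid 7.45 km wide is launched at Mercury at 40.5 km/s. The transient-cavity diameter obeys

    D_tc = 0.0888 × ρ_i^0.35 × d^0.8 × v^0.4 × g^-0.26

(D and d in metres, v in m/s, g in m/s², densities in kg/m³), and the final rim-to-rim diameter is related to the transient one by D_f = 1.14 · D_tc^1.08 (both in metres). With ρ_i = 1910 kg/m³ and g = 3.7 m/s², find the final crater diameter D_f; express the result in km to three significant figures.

In SI: d = 7450 m, v = 40500 m/s.
ρ_i^0.35 = 1910^0.35 = 14.07
d^0.8 = 7450^0.8 = 1252
v^0.4 = 40500^0.4 = 69.66
g^-0.26 = 3.7^-0.26 = 0.7117
D_tc = 0.0888 × 14.07 × 1252 × 69.66 × 0.7117 = 77550 m
D_f = 1.14 × (77550)^1.08 = 2.176 × 10^5 m
     = 217.6 km

D_f ≈ 218 km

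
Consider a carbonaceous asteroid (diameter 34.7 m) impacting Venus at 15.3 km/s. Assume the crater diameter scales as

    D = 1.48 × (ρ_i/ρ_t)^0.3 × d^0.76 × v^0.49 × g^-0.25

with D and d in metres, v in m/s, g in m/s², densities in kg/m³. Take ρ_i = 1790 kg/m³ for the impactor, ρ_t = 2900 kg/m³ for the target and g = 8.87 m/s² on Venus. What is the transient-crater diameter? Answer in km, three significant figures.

D ≈ 1.23 km

In SI units: v = 15300 m/s.
(ρ_i/ρ_t)^0.3 = (1790/2900)^0.3 = 0.8652
d^0.76 = 34.7^0.76 = 14.81
v^0.49 = 15300^0.49 = 112.3
g^-0.25 = 8.87^-0.25 = 0.5795
D = 1.48 × 0.8652 × 14.81 × 112.3 × 0.5795 = 1234 m
   = 1.234 km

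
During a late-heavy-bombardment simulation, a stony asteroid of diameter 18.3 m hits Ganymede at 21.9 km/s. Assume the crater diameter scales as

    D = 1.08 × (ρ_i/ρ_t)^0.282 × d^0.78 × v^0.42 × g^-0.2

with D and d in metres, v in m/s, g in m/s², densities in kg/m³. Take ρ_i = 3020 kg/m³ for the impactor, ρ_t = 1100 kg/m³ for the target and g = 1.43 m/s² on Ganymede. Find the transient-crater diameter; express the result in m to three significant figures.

In SI units: v = 21900 m/s.
(ρ_i/ρ_t)^0.282 = (3020/1100)^0.282 = 1.330
d^0.78 = 18.3^0.78 = 9.654
v^0.42 = 21900^0.42 = 66.53
g^-0.2 = 1.43^-0.2 = 0.9310
D = 1.08 × 1.330 × 9.654 × 66.53 × 0.9310 = 858.9 m

D ≈ 859 m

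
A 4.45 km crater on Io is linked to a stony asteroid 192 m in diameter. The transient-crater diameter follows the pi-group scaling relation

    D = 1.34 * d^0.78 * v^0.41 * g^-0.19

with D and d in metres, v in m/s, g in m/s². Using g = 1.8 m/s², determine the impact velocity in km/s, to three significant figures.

Rearranging for v: v = [D / (1.34 · 192^0.78 · 1.8^-0.19)]^(1/0.41).
D = 4450 m.
192^0.78 = 60.39
1.8^-0.19 = 0.8943
Denominator = 1.34 × 60.39 × 0.8943 = 72.37
D / 72.37 = 4450 / 72.37 = 61.49
v = 61.49^(1/0.41) = 61.49^2.439 = 23062 m/s

v ≈ 23.1 km/s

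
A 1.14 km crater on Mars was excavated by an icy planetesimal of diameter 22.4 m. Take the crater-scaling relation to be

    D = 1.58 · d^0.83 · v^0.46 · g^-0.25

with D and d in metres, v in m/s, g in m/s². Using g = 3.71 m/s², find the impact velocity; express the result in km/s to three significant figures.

Rearranging for v: v = [D / (1.58 · 22.4^0.83 · 3.71^-0.25)]^(1/0.46).
D = 1140 m.
22.4^0.83 = 13.20
3.71^-0.25 = 0.7205
Denominator = 1.58 × 13.20 × 0.7205 = 15.03
D / 15.03 = 1140 / 15.03 = 75.85
v = 75.85^(1/0.46) = 75.85^2.1739 = 12213 m/s

v ≈ 12.2 km/s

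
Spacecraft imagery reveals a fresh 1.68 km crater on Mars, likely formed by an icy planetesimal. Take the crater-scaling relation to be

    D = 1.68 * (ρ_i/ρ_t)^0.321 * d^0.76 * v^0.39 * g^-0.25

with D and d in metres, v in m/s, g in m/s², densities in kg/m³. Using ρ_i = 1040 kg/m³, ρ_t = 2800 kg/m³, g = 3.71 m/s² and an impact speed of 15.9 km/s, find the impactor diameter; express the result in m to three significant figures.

Rearranging for d: d = [D / (1.68 · (1040/2800)^0.321 · 15900^0.39 · 3.71^-0.25)]^(1/0.76).
D = 1680 m.
(1040/2800)^0.321 = 0.7277
15900^0.39 = 43.51
3.71^-0.25 = 0.7205
Denominator = 1.68 × 0.7277 × 43.51 × 0.7205 = 38.33
D / 38.33 = 1680 / 38.33 = 43.83
d = 43.83^(1/0.76) = 43.83^1.3158 = 144.6 m

d ≈ 145 m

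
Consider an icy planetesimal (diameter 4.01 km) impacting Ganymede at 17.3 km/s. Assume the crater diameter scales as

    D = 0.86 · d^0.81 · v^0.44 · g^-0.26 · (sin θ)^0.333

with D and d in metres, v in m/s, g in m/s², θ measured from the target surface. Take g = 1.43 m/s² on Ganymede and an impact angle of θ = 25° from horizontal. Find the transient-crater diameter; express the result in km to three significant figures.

D ≈ 35.7 km

In SI units: d = 4010 m, v = 17300 m/s.
d^0.81 = 4010^0.81 = 829.0
v^0.44 = 17300^0.44 = 73.24
g^-0.26 = 1.43^-0.26 = 0.9112
(sin 25°)^0.333 = 0.4226^0.333 = 0.7506
D = 0.86 × 829.0 × 73.24 × 0.9112 × 0.7506 = 35713 m
   = 35.71 km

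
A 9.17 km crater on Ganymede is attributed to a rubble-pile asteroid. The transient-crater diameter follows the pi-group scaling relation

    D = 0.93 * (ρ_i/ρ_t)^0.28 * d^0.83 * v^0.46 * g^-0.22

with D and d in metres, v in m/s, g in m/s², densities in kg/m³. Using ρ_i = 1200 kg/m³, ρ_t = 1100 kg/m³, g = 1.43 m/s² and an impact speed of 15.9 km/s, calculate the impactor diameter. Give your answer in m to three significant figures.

Rearranging for d: d = [D / (0.93 · (1200/1100)^0.28 · 15900^0.46 · 1.43^-0.22)]^(1/0.83).
D = 9170 m.
(1200/1100)^0.28 = 1.025
15900^0.46 = 85.63
1.43^-0.22 = 0.9243
Denominator = 0.93 × 1.025 × 85.63 × 0.9243 = 75.45
D / 75.45 = 9170 / 75.45 = 121.5
d = 121.5^(1/0.83) = 121.5^1.2048 = 324.7 m

d ≈ 325 m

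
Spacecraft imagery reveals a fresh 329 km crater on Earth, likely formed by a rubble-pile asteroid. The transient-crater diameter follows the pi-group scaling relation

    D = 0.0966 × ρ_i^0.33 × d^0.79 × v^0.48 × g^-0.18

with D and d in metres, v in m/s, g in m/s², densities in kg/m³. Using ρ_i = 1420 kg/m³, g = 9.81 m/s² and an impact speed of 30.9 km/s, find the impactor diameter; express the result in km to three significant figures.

Rearranging for d: d = [D / (0.0966 · 1420^0.33 · 30900^0.48 · 9.81^-0.18)]^(1/0.79).
D = 329000 m.
1420^0.33 = 10.97
30900^0.48 = 142.9
9.81^-0.18 = 0.6630
Denominator = 0.0966 × 10.97 × 142.9 × 0.6630 = 100.4
D / 100.4 = 329000 / 100.4 = 3277
d = 3277^(1/0.79) = 3277^1.2658 = 28177 m

d ≈ 28.2 km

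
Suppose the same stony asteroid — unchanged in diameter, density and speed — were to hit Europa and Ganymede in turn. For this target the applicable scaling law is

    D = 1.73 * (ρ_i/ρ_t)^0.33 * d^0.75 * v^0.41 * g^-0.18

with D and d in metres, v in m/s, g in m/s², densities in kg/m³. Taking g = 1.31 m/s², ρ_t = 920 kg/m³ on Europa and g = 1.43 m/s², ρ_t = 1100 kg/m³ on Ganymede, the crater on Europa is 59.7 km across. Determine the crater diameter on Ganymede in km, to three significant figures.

D ≈ 55.4 km

The impactor-only factors (d, v, ρ_i) cancel in the ratio, leaving D_Ganymede/D_Europa = (g_Ganymede/g_Europa)^-0.18 · (ρ_t,Europa/ρ_t,Ganymede)^0.33.
(1.43/1.31)^-0.18 = 1.092^-0.18 = 0.9843
(920/1100)^0.33 = 0.8364^0.33 = 0.9428
Ratio = 0.9843 × 0.9428 = 0.9280
D_Ganymede = 0.9280 × 59.7 km = 55.4 km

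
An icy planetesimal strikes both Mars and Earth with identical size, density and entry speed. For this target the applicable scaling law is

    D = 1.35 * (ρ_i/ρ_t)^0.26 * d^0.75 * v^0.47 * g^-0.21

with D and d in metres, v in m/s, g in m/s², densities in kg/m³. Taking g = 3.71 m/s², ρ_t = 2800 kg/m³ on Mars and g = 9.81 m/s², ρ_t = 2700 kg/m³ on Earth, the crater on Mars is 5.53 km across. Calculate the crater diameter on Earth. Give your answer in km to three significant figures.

D ≈ 4.55 km

The impactor-only factors (d, v, ρ_i) cancel in the ratio, leaving D_Earth/D_Mars = (g_Earth/g_Mars)^-0.21 · (ρ_t,Mars/ρ_t,Earth)^0.26.
(9.81/3.71)^-0.21 = 2.644^-0.21 = 0.8153
(2800/2700)^0.26 = 1.037^0.26 = 1.009
Ratio = 0.8153 × 1.009 = 0.8226
D_Earth = 0.8226 × 5.53 km = 4.55 km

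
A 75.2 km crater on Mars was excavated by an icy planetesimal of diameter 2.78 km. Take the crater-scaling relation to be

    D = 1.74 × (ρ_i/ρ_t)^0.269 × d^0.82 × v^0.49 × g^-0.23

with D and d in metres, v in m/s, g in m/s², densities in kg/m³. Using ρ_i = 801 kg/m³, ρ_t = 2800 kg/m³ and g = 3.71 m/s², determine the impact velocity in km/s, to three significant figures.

v ≈ 18.3 km/s

Rearranging for v: v = [D / (1.74 · (801/2800)^0.269 · 2780^0.82 · 3.71^-0.23)]^(1/0.49).
D = 75200 m.
(801/2800)^0.269 = 0.7142
2780^0.82 = 667.0
3.71^-0.23 = 0.7397
Denominator = 1.74 × 0.7142 × 667.0 × 0.7397 = 613.1
D / 613.1 = 75200 / 613.1 = 122.7
v = 122.7^(1/0.49) = 122.7^2.0408 = 18320 m/s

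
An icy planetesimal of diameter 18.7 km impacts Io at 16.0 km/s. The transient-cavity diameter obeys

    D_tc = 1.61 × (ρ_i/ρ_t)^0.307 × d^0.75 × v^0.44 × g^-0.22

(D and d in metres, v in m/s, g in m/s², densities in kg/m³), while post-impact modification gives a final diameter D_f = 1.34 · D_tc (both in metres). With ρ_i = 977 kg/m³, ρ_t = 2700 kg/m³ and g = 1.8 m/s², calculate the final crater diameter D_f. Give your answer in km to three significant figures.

In SI: d = 18700 m, v = 16000 m/s.
(ρ_i/ρ_t)^0.307 = (977/2700)^0.307 = 0.7319
d^0.75 = 18700^0.75 = 1599
v^0.44 = 16000^0.44 = 70.76
g^-0.22 = 1.8^-0.22 = 0.8787
D_tc = 1.61 × 0.7319 × 1599 × 70.76 × 0.8787 = 1.172 × 10^5 m
D_f = 1.34 × 1.172 × 10^5 = 1.570 × 10^5 m
     = 157.0 km

D_f ≈ 157 km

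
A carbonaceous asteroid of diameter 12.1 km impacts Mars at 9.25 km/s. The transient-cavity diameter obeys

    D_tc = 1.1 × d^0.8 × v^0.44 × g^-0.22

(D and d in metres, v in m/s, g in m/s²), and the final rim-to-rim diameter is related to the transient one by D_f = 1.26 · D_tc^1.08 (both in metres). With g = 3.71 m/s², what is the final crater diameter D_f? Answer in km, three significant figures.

In SI: d = 12100 m, v = 9250 m/s.
d^0.8 = 12100^0.8 = 1846
v^0.44 = 9250^0.44 = 55.60
g^-0.22 = 3.71^-0.22 = 0.7494
D_tc = 1.1 × 1846 × 55.60 × 0.7494 = 84610 m
D_f = 1.26 × (84610)^1.08 = 2.642 × 10^5 m
     = 264.2 km

D_f ≈ 264 km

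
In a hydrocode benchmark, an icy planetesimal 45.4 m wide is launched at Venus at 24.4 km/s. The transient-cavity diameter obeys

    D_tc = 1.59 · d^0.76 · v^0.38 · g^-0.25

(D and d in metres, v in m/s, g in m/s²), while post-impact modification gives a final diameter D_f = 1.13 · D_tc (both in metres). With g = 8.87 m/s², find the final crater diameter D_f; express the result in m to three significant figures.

v = 24400 m/s.
d^0.76 = 45.4^0.76 = 18.17
v^0.38 = 24400^0.38 = 46.47
g^-0.25 = 8.87^-0.25 = 0.5795
D_tc = 1.59 × 18.17 × 46.47 × 0.5795 = 778.0 m
D_f = 1.13 × 778.0 = 879.1 m

D_f ≈ 879 m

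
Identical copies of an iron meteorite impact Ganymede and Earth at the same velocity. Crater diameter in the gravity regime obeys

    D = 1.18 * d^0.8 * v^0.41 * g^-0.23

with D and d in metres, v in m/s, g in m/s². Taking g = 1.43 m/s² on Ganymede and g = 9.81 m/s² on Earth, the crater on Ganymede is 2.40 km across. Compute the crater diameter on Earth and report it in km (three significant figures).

All impactor-dependent factors cancel in the ratio, leaving D_Earth/D_Ganymede = (g_Earth/g_Ganymede)^-0.23.
(9.81/1.43)^-0.23 = 6.860^-0.23 = 0.6422
D_Earth = 0.6422 × 2.40 km = 1.54 km

D ≈ 1.54 km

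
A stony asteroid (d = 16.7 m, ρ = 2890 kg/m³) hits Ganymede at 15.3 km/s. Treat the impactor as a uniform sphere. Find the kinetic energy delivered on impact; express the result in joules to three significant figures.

E ≈ 8.25 × 10^14 J

v = 15300 m/s.
Mass m = (π/6) ρ d³ = (π/6) × 2890 × (16.7)³ = 7.048 × 10^6 kg
E = ½ m v² = 0.5 × 7.048 × 10^6 × (15300)² = 8.249 × 10^14 J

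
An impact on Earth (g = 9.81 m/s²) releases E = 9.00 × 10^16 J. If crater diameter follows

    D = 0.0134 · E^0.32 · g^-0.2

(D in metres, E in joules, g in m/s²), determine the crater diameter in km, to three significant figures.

E^0.32 = (9.00 × 10^16)^0.32 = 2.663 × 10^5
g^-0.2 = 9.81^-0.2 = 0.6334
D = 0.0134 × 2.663 × 10^5 × 0.6334 = 2260 m
   = 2.260 km

D ≈ 2.26 km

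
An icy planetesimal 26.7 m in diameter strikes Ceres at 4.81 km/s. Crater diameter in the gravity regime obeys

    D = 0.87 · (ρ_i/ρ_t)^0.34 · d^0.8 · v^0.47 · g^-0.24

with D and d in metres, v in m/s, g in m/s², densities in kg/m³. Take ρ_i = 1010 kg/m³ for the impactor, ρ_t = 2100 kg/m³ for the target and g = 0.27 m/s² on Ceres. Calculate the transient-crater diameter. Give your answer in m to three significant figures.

D ≈ 691 m

In SI units: v = 4810 m/s.
(ρ_i/ρ_t)^0.34 = (1010/2100)^0.34 = 0.7797
d^0.8 = 26.7^0.8 = 13.84
v^0.47 = 4810^0.47 = 53.78
g^-0.24 = 0.27^-0.24 = 1.369
D = 0.87 × 0.7797 × 13.84 × 53.78 × 1.369 = 691.2 m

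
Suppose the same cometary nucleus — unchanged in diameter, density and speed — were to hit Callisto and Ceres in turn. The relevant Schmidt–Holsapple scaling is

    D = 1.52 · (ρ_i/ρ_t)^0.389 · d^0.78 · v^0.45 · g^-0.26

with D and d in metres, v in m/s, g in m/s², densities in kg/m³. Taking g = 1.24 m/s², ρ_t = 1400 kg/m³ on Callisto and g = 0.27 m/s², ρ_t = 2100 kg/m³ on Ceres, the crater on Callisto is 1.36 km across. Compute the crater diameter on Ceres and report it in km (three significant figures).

D ≈ 1.73 km

The impactor-only factors (d, v, ρ_i) cancel in the ratio, leaving D_Ceres/D_Callisto = (g_Ceres/g_Callisto)^-0.26 · (ρ_t,Callisto/ρ_t,Ceres)^0.389.
(0.27/1.24)^-0.26 = 0.2177^-0.26 = 1.486
(1400/2100)^0.389 = 0.6667^0.389 = 0.8541
Ratio = 1.486 × 0.8541 = 1.269
D_Ceres = 1.269 × 1.36 km = 1.73 km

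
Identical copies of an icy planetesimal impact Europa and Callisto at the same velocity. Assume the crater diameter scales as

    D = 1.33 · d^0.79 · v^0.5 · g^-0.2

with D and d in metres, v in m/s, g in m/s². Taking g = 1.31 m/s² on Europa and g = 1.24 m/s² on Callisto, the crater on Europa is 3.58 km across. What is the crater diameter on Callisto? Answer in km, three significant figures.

All impactor-dependent factors cancel in the ratio, leaving D_Callisto/D_Europa = (g_Callisto/g_Europa)^-0.2.
(1.24/1.31)^-0.2 = 0.9466^-0.2 = 1.011
D_Callisto = 1.011 × 3.58 km = 3.62 km

D ≈ 3.62 km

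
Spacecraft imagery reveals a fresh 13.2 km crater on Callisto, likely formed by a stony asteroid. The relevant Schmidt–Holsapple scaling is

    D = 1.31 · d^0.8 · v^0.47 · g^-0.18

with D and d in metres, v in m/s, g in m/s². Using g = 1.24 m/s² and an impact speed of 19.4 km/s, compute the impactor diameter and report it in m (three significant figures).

Rearranging for d: d = [D / (1.31 · 19400^0.47 · 1.24^-0.18)]^(1/0.8).
D = 13200 m.
19400^0.47 = 103.6
1.24^-0.18 = 0.9620
Denominator = 1.31 × 103.6 × 0.9620 = 130.6
D / 130.6 = 13200 / 130.6 = 101.1
d = 101.1^(1/0.8) = 101.1^1.25 = 320.6 m

d ≈ 321 m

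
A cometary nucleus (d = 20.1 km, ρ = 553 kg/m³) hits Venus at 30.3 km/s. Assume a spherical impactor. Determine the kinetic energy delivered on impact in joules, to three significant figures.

d = 20100 m; v = 30300 m/s.
Mass m = (π/6) ρ d³ = (π/6) × 553 × (20100)³ = 2.351 × 10^15 kg
E = ½ m v² = 0.5 × 2.351 × 10^15 × (30300)² = 1.079 × 10^24 J

E ≈ 1.08 × 10^24 J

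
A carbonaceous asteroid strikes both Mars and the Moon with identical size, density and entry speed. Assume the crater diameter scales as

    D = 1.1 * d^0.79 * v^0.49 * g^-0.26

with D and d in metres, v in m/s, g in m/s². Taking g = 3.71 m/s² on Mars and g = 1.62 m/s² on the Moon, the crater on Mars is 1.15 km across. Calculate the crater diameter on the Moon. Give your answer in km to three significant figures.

All impactor-dependent factors cancel in the ratio, leaving D_Moon/D_Mars = (g_Moon/g_Mars)^-0.26.
(1.62/3.71)^-0.26 = 0.4367^-0.26 = 1.240
D_Moon = 1.240 × 1.15 km = 1.43 km

D ≈ 1.43 km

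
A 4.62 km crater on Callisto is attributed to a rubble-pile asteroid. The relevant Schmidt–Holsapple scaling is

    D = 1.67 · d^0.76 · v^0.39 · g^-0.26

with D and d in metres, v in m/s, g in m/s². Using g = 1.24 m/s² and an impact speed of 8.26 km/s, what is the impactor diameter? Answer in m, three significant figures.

Rearranging for d: d = [D / (1.67 · 8260^0.39 · 1.24^-0.26)]^(1/0.76).
D = 4620 m.
8260^0.39 = 33.70
1.24^-0.26 = 0.9456
Denominator = 1.67 × 33.70 × 0.9456 = 53.22
D / 53.22 = 4620 / 53.22 = 86.81
d = 86.81^(1/0.76) = 86.81^1.3158 = 355.4 m

d ≈ 355 m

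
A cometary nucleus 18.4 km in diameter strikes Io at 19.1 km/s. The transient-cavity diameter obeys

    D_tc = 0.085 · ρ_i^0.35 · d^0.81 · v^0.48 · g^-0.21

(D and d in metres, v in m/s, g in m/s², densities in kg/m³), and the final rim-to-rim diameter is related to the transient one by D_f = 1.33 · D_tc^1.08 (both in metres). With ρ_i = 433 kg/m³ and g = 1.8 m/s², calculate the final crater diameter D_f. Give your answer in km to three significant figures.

In SI: d = 18400 m, v = 19100 m/s.
ρ_i^0.35 = 433^0.35 = 8.371
d^0.81 = 18400^0.81 = 2848
v^0.48 = 19100^0.48 = 113.5
g^-0.21 = 1.8^-0.21 = 0.8839
D_tc = 0.085 × 8.371 × 2848 × 113.5 × 0.8839 = 2.033 × 10^5 m
D_f = 1.33 × (2.033 × 10^5)^1.08 = 7.189 × 10^5 m
     = 718.9 km

D_f ≈ 719 km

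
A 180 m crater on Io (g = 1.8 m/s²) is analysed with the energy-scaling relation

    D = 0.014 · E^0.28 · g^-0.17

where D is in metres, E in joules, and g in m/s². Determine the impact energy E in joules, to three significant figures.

Rearranging: E = [D / (0.014 · g^-0.17)]^(1/0.28).
g^-0.17 = 1.8^-0.17 = 0.9049
D / (0.014 × 0.9049) = 180 / (0.01267) = 1.421 × 10^4
E = (1.421 × 10^4)^3.5714 = 6.770 × 10^14 J

E ≈ 6.77 × 10^14 J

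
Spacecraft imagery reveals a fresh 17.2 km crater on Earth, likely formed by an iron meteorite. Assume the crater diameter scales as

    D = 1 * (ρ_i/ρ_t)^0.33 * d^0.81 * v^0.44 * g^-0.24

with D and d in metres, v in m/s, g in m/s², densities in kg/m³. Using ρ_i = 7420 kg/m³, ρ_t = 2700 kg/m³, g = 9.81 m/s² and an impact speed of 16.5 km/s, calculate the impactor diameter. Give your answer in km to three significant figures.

d ≈ 1.13 km

Rearranging for d: d = [D / (1 · (7420/2700)^0.33 · 16500^0.44 · 9.81^-0.24)]^(1/0.81).
D = 17200 m.
(7420/2700)^0.33 = 1.396
16500^0.44 = 71.73
9.81^-0.24 = 0.5781
Denominator = 1 × 1.396 × 71.73 × 0.5781 = 57.89
D / 57.89 = 17200 / 57.89 = 297.1
d = 297.1^(1/0.81) = 297.1^1.2346 = 1130 m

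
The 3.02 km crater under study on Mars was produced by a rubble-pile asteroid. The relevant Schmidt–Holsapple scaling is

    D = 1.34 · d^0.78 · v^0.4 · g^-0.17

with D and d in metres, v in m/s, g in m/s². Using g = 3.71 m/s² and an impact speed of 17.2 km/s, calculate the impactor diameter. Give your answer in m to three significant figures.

d ≈ 178 m

Rearranging for d: d = [D / (1.34 · 17200^0.4 · 3.71^-0.17)]^(1/0.78).
D = 3020 m.
17200^0.4 = 49.46
3.71^-0.17 = 0.8002
Denominator = 1.34 × 49.46 × 0.8002 = 53.03
D / 53.03 = 3020 / 53.03 = 56.95
d = 56.95^(1/0.78) = 56.95^1.2821 = 178.1 m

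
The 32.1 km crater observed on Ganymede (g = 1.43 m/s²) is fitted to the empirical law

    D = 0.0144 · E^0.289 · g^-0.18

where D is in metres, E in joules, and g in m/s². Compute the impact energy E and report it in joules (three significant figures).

E ≈ 1.16 × 10^22 J

Rearranging: E = [D / (0.0144 · g^-0.18)]^(1/0.289).
D = 32100 m.
g^-0.18 = 1.43^-0.18 = 0.9376
D / (0.0144 × 0.9376) = 32100 / (0.01350) = 2.378 × 10^6
E = (2.378 × 10^6)^3.4602 = 1.156 × 10^22 J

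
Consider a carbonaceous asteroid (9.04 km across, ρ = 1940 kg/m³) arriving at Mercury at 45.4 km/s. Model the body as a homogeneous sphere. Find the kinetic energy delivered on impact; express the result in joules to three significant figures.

d = 9040 m; v = 45400 m/s.
Mass m = (π/6) ρ d³ = (π/6) × 1940 × (9040)³ = 7.504 × 10^14 kg
E = ½ m v² = 0.5 × 7.504 × 10^14 × (45400)² = 7.733 × 10^23 J

E ≈ 7.73 × 10^23 J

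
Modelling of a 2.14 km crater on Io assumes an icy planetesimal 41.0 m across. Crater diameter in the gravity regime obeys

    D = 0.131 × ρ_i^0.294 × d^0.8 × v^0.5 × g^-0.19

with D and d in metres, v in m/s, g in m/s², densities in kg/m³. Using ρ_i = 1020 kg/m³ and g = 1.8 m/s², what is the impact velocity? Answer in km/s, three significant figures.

v ≈ 14.9 km/s

Rearranging for v: v = [D / (0.131 · 1020^0.294 · 41^0.8 · 1.8^-0.19)]^(1/0.5).
D = 2140 m.
1020^0.294 = 7.665
41^0.8 = 19.51
1.8^-0.19 = 0.8943
Denominator = 0.131 × 7.665 × 19.51 × 0.8943 = 17.52
D / 17.52 = 2140 / 17.52 = 122.1
v = 122.1^(1/0.5) = 122.1^2 = 14908 m/s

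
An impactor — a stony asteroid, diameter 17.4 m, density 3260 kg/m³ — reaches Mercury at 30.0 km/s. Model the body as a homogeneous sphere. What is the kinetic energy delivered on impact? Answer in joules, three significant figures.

E ≈ 4.05 × 10^15 J

v = 30000 m/s.
Mass m = (π/6) ρ d³ = (π/6) × 3260 × (17.4)³ = 8.992 × 10^6 kg
E = ½ m v² = 0.5 × 8.992 × 10^6 × (30000)² = 4.046 × 10^15 J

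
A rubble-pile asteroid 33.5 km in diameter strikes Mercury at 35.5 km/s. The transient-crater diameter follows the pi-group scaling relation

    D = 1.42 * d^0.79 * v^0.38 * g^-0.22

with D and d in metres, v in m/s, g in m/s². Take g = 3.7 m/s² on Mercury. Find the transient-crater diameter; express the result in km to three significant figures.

In SI units: d = 33500 m, v = 35500 m/s.
d^0.79 = 33500^0.79 = 3757
v^0.38 = 35500^0.38 = 53.59
g^-0.22 = 3.7^-0.22 = 0.7499
D = 1.42 × 3757 × 53.59 × 0.7499 = 2.144 × 10^5 m
   = 214.4 km

D ≈ 214 km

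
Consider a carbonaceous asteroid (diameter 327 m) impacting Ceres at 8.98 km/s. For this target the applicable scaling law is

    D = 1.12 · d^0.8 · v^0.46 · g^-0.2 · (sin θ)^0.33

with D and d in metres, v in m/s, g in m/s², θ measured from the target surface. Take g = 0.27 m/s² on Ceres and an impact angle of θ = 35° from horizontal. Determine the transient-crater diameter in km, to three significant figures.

In SI units: v = 8980 m/s.
d^0.8 = 327^0.8 = 102.7
v^0.46 = 8980^0.46 = 65.84
g^-0.2 = 0.27^-0.2 = 1.299
(sin 35°)^0.33 = 0.5736^0.33 = 0.8324
D = 1.12 × 102.7 × 65.84 × 1.299 × 0.8324 = 8189 m
   = 8.189 km

D ≈ 8.19 km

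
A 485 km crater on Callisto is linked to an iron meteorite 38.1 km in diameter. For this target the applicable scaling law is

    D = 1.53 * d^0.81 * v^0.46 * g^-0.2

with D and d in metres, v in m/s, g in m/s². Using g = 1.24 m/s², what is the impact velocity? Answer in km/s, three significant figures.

Rearranging for v: v = [D / (1.53 · 38100^0.81 · 1.24^-0.2)]^(1/0.46).
D = 485000 m.
38100^0.81 = 5135
1.24^-0.2 = 0.9579
Denominator = 1.53 × 5135 × 0.9579 = 7526
D / 7526 = 485000 / 7526 = 64.44
v = 64.44^(1/0.46) = 64.44^2.1739 = 8569 m/s

v ≈ 8.57 km/s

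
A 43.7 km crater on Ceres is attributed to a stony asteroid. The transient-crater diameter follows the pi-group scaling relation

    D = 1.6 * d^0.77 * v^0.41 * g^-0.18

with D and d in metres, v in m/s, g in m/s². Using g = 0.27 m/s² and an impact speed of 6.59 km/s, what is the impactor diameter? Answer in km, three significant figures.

Rearranging for d: d = [D / (1.6 · 6590^0.41 · 0.27^-0.18)]^(1/0.77).
D = 43700 m.
6590^0.41 = 36.79
0.27^-0.18 = 1.266
Denominator = 1.6 × 36.79 × 1.266 = 74.52
D / 74.52 = 43700 / 74.52 = 586.4
d = 586.4^(1/0.77) = 586.4^1.2987 = 3936 m

d ≈ 3.94 km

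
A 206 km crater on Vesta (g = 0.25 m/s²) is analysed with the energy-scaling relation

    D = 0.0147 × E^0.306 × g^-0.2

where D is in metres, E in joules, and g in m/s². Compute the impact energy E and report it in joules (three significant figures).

Rearranging: E = [D / (0.0147 · g^-0.2)]^(1/0.306).
D = 206000 m.
g^-0.2 = 0.25^-0.2 = 1.320
D / (0.0147 × 1.320) = 206000 / (0.01940) = 1.062 × 10^7
E = (1.062 × 10^7)^3.268 = 9.149 × 10^22 J

E ≈ 9.15 × 10^22 J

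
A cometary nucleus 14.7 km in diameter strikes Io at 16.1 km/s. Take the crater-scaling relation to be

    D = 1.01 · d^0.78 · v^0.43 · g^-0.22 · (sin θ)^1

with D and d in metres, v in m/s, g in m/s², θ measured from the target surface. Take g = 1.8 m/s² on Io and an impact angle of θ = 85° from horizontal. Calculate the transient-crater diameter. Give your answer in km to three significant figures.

D ≈ 101 km

In SI units: d = 14700 m, v = 16100 m/s.
d^0.78 = 14700^0.78 = 1780
v^0.43 = 16100^0.43 = 64.41
g^-0.22 = 1.8^-0.22 = 0.8787
(sin 85°)^1 = 0.9962^1 = 0.9962
D = 1.01 × 1780 × 64.41 × 0.8787 × 0.9962 = 1.014 × 10^5 m
   = 101.4 km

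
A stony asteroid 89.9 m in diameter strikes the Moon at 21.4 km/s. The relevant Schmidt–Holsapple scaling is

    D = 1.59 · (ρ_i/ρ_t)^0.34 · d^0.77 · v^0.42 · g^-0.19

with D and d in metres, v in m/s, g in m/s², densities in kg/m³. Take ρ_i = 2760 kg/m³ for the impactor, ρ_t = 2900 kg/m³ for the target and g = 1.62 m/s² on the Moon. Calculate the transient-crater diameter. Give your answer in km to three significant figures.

D ≈ 3.00 km

In SI units: v = 21400 m/s.
(ρ_i/ρ_t)^0.34 = (2760/2900)^0.34 = 0.9833
d^0.77 = 89.9^0.77 = 31.94
v^0.42 = 21400^0.42 = 65.88
g^-0.19 = 1.62^-0.19 = 0.9124
D = 1.59 × 0.9833 × 31.94 × 65.88 × 0.9124 = 3002 m
   = 3.002 km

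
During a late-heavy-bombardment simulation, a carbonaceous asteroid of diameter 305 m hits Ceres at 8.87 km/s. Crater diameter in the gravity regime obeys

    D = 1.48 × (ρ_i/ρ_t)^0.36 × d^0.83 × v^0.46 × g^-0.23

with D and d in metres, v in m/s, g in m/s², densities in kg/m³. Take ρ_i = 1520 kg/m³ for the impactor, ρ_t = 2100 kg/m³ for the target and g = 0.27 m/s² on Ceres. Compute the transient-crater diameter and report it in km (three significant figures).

D ≈ 13.4 km

In SI units: v = 8870 m/s.
(ρ_i/ρ_t)^0.36 = (1520/2100)^0.36 = 0.8902
d^0.83 = 305^0.83 = 115.3
v^0.46 = 8870^0.46 = 65.47
g^-0.23 = 0.27^-0.23 = 1.351
D = 1.48 × 0.8902 × 115.3 × 65.47 × 1.351 = 13436 m
   = 13.44 km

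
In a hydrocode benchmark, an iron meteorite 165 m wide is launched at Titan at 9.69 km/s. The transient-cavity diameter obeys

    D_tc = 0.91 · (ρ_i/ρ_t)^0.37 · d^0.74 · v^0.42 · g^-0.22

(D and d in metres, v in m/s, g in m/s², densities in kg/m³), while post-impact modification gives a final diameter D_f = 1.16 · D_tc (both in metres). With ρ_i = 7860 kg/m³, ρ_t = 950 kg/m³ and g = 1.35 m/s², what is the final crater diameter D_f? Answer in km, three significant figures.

v = 9690 m/s.
(ρ_i/ρ_t)^0.37 = (7860/950)^0.37 = 2.185
d^0.74 = 165^0.74 = 43.75
v^0.42 = 9690^0.42 = 47.23
g^-0.22 = 1.35^-0.22 = 0.9361
D_tc = 0.91 × 2.185 × 43.75 × 47.23 × 0.9361 = 3846 m
D_f = 1.16 × 3846 = 4461 m
     = 4.461 km

D_f ≈ 4.46 km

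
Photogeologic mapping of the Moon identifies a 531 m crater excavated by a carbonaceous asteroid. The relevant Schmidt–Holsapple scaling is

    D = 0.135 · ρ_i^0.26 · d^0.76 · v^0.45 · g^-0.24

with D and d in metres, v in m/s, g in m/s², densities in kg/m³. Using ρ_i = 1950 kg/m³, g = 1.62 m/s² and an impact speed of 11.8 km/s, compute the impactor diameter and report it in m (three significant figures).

Rearranging for d: d = [D / (0.135 · 1950^0.26 · 11800^0.45 · 1.62^-0.24)]^(1/0.76).
1950^0.26 = 7.168
11800^0.45 = 67.97
1.62^-0.24 = 0.8907
Denominator = 0.135 × 7.168 × 67.97 × 0.8907 = 58.58
D / 58.58 = 531 / 58.58 = 9.065
d = 9.065^(1/0.76) = 9.065^1.3158 = 18.18 m

d ≈ 18.2 m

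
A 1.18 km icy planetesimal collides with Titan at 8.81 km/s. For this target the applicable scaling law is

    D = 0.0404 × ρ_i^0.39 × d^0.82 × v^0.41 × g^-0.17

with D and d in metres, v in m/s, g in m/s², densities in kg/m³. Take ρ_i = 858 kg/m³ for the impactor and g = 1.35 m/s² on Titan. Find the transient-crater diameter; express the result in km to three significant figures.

In SI units: d = 1180 m, v = 8810 m/s.
ρ_i^0.39 = 858^0.39 = 13.93
d^0.82 = 1180^0.82 = 330.3
v^0.41 = 8810^0.41 = 41.44
g^-0.17 = 1.35^-0.17 = 0.9503
D = 0.0404 × 13.93 × 330.3 × 41.44 × 0.9503 = 7320 m
   = 7.320 km

D ≈ 7.32 km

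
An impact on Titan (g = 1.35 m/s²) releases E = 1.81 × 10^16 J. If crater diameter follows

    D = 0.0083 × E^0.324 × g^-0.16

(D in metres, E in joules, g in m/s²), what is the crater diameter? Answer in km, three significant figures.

E^0.324 = (1.81 × 10^16)^0.324 = 1.851 × 10^5
g^-0.16 = 1.35^-0.16 = 0.9531
D = 0.0083 × 1.851 × 10^5 × 0.9531 = 1464 m
   = 1.464 km

D ≈ 1.46 km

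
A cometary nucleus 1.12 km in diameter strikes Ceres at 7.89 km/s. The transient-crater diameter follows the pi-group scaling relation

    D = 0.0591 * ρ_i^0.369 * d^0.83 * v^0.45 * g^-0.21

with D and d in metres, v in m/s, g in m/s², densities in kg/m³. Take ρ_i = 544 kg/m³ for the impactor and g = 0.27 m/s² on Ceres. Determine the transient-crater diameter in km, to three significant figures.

D ≈ 15.3 km

In SI units: d = 1120 m, v = 7890 m/s.
ρ_i^0.369 = 544^0.369 = 10.22
d^0.83 = 1120^0.83 = 339.5
v^0.45 = 7890^0.45 = 56.71
g^-0.21 = 0.27^-0.21 = 1.316
D = 0.0591 × 10.22 × 339.5 × 56.71 × 1.316 = 15304 m
   = 15.30 km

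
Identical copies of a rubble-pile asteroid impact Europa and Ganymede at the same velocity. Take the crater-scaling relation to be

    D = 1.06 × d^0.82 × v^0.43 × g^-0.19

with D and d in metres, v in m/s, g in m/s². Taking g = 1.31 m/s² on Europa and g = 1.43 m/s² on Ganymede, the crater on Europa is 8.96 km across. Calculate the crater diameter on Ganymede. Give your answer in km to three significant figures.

All impactor-dependent factors cancel in the ratio, leaving D_Ganymede/D_Europa = (g_Ganymede/g_Europa)^-0.19.
(1.43/1.31)^-0.19 = 1.092^-0.19 = 0.9834
D_Ganymede = 0.9834 × 8.96 km = 8.81 km

D ≈ 8.81 km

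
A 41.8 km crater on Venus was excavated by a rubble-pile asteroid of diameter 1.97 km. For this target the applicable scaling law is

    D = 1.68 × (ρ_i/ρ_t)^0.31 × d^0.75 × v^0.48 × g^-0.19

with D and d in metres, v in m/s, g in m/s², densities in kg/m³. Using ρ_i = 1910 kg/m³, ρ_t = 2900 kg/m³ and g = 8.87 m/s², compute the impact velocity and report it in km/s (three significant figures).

Rearranging for v: v = [D / (1.68 · (1910/2900)^0.31 · 1970^0.75 · 8.87^-0.19)]^(1/0.48).
D = 41800 m.
(1910/2900)^0.31 = 0.8786
1970^0.75 = 295.7
8.87^-0.19 = 0.6605
Denominator = 1.68 × 0.8786 × 295.7 × 0.6605 = 288.3
D / 288.3 = 41800 / 288.3 = 145.0
v = 145.0^(1/0.48) = 145.0^2.0833 = 31826 m/s

v ≈ 31.8 km/s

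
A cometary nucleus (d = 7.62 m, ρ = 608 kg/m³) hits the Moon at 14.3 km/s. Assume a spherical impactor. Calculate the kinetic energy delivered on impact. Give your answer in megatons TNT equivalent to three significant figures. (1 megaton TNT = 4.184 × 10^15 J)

v = 14300 m/s.
Mass m = (π/6) ρ d³ = (π/6) × 608 × (7.62)³ = 1.409 × 10^5 kg
E = ½ m v² = 0.5 × 1.409 × 10^5 × (14300)² = 1.441 × 10^13 J
   = 1.441 × 10^13 / 4.184×10^15 = 3.444 × 10^-3 Mt

E ≈ 3.44 × 10^-3 Mt TNT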